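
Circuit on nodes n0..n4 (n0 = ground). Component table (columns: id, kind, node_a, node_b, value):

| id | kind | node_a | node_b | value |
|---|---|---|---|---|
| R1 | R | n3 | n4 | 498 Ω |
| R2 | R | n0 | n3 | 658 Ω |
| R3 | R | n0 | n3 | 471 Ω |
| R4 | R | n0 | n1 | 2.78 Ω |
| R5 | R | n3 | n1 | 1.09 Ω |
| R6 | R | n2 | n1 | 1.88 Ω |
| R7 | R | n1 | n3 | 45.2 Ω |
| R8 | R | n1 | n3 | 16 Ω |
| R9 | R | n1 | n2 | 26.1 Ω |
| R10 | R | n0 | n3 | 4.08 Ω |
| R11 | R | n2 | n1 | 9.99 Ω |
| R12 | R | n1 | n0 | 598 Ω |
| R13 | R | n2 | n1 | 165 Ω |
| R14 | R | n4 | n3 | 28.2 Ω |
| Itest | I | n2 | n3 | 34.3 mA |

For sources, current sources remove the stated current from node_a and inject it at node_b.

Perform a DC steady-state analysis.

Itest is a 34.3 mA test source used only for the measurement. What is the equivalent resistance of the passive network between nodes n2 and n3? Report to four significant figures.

MNA unknowns: 4 node voltages V₁..V_4
R1: Y=0.002008 on G[3,4]
R2: Y=0.001520 on G[0,3]
R3: Y=0.002123 on G[0,3]
R4: Y=0.3597 on G[0,1]
R5: Y=0.9174 on G[3,1]
R6: Y=0.5319 on G[2,1]
R7: Y=0.02212 on G[1,3]
R8: Y=0.06250 on G[1,3]
R9: Y=0.03831 on G[1,2]
R10: Y=0.2451 on G[0,3]
R11: Y=0.1001 on G[2,1]
R12: Y=0.001672 on G[1,0]
R13: Y=0.006061 on G[2,1]
R14: Y=0.03546 on G[4,3]
Itest: z[2]−=0.0343, z[3]+=0.0343
solve → V1=-0.01217, V2=-0.06288, V3=0.01768, V4=0.01768

R_eq = 2.348 Ω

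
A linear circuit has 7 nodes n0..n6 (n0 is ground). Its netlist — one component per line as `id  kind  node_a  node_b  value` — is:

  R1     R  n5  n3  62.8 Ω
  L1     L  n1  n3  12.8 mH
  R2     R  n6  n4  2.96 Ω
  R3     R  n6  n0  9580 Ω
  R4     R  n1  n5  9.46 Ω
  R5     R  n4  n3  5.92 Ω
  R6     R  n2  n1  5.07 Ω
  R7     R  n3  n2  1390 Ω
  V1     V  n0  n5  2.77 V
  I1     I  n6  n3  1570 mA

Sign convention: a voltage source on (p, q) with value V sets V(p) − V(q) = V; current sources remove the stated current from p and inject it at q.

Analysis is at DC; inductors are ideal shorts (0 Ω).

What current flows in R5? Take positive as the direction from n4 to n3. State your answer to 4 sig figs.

-1.568 A

MNA unknowns: 6 node voltages V₁..V_6 plus 2 source currents (L1, V1)
R1: Y=0.01592 on G[5,3]
L1: row V1−V3=0, i_L1 at 1,3
R2: Y=0.3378 on G[6,4]
R3: Y=0.0001044 on G[6,0]
R4: Y=0.1057 on G[1,5]
R5: Y=0.1689 on G[4,3]
R6: Y=0.1972 on G[2,1]
R7: Y=0.0007194 on G[3,2]
V1: row V0−V5=2.77, i_V1 at 0,5
I1: z[6]−=1.57, z[3]+=1.57
solve → V1=-2.756, V2=-2.756, V3=-2.756, V4=-12.04, V5=-2.770, V6=-16.68
aux → i_L1=-0.001513, i_V1=-0.001741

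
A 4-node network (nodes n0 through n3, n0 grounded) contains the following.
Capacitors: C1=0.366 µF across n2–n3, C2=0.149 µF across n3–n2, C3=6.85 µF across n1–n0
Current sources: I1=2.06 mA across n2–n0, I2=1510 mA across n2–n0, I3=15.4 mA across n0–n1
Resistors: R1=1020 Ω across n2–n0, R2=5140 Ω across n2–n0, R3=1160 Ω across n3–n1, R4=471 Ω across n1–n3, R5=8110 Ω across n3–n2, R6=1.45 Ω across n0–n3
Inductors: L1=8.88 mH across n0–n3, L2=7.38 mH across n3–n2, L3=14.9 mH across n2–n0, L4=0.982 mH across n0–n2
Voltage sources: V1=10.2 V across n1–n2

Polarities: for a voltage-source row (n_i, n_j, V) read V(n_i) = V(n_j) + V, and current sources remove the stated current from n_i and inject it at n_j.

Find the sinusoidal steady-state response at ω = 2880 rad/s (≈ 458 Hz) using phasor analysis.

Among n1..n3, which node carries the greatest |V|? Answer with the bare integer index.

Apply KCL at each of the 3 non-ground nodes and solve the resulting linear system.
Node n1: branches {C3, R3, R4, I3, V1} → V_1 = 10.64-3.806j
Node n2: branches {C1, I1, R1, C2, I2, R2, L2, R5, L3, L4, V1} → V_2 = 0.4376-3.806j
Node n3: branches {C1, L1, C2, L2, R3, R4, R5, R6} → V_3 = -0.1959-0.06980j
Source currents: i(V1)=-0.09202-0.1987j

1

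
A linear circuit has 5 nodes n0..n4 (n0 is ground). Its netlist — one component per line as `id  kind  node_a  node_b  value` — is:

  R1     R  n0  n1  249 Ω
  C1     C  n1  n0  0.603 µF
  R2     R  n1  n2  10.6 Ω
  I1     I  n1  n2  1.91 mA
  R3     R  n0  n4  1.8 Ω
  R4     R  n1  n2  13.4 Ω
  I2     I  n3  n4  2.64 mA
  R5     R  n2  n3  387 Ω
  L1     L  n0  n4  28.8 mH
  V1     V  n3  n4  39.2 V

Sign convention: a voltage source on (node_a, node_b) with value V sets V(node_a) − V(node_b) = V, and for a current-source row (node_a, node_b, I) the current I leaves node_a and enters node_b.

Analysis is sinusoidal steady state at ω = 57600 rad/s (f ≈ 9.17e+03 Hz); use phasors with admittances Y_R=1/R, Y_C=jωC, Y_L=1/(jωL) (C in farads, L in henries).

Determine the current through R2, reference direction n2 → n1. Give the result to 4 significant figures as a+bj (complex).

0.05576+0.003904j A

MNA unknowns: 4 node voltages V₁..V_4 plus 1 source current (V1)
R1: Y=0.004016+0.000j on G[0,1]
C1: Y=0.000+0.03473j on G[1,0]
R2: Y=0.09434+0.000j on G[1,2]
I1: z[1]−=0.00191, z[2]+=0.00191
R3: Y=0.5556+0.000j on G[0,4]
R4: Y=0.07463+0.000j on G[1,2]
I2: z[3]−=0.00264, z[4]+=0.00264
R5: Y=0.002584+0.000j on G[2,3]
L1: Y=0.000-0.0006028j on G[0,4]
V1: row V3−V4=39.2, i_V1 at 3,4
solve → V1=0.5205-2.760j, V2=1.112-2.719j, V3=39.02-0.01278j, V4=-0.1763-0.01278j
aux → i_V1=-0.1006-0.006993j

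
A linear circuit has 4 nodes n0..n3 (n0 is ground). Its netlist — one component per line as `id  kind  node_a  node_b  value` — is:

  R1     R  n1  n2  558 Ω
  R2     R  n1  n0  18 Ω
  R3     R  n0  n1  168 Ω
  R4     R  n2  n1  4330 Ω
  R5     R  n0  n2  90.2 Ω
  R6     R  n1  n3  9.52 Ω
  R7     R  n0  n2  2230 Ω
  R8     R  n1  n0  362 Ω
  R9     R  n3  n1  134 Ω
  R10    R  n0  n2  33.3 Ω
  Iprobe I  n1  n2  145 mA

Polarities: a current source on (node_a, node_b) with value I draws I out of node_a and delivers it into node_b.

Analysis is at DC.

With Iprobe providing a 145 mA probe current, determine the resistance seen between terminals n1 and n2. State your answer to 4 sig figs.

MNA unknowns: 3 node voltages V₁..V_3
R1: Y=0.001792 on G[1,2]
R2: Y=0.05556 on G[1,0]
R3: Y=0.005952 on G[0,1]
R4: Y=0.0002309 on G[2,1]
R5: Y=0.01109 on G[0,2]
R6: Y=0.1050 on G[1,3]
R7: Y=0.0004484 on G[0,2]
R8: Y=0.002762 on G[1,0]
R9: Y=0.007463 on G[3,1]
R10: Y=0.03003 on G[0,2]
Iprobe: z[1]−=0.145, z[2]+=0.145
solve → V1=-2.089, V2=3.230, V3=-2.089

R_eq = 36.68 Ω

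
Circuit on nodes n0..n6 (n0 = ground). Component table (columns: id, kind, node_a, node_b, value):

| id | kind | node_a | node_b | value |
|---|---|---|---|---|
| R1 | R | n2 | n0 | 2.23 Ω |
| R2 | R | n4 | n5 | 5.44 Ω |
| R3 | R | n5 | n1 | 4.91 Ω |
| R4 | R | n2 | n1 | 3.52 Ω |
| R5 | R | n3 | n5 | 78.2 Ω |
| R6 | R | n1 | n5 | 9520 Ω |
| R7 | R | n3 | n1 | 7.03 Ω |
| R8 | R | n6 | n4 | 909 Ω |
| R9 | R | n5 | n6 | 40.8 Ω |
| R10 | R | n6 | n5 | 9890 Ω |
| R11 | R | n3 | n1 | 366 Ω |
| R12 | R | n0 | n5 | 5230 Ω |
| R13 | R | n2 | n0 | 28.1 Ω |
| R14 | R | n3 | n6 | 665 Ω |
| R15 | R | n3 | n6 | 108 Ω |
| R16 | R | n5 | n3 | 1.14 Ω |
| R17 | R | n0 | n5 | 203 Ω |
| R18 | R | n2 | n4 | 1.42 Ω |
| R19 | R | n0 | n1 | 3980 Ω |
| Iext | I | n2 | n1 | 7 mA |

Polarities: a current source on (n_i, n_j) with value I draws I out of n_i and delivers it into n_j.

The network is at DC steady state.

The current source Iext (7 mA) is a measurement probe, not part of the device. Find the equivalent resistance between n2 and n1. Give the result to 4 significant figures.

R_eq = 2.577 Ω

Element admittances at DC:
  Y(R1) = 0.4484 S between n2,n0
  Y(R2) = 0.1838 S between n4,n5
  Y(R3) = 0.2037 S between n5,n1
  Y(R4) = 0.2841 S between n2,n1
  Y(R5) = 0.01279 S between n3,n5
  Y(R6) = 0.0001050 S between n1,n5
  Y(R7) = 0.1422 S between n3,n1
  Y(R8) = 0.001100 S between n6,n4
  Y(R9) = 0.02451 S between n5,n6
  Y(R10) = 0.0001011 S between n6,n5
  Y(R11) = 0.002732 S between n3,n1
  Y(R12) = 0.0001912 S between n0,n5
  Y(R13) = 0.03559 S between n2,n0
  Y(R14) = 0.001504 S between n3,n6
  Y(R15) = 0.009259 S between n3,n6
  Y(R16) = 0.8772 S between n5,n3
  Y(R17) = 0.004926 S between n0,n5
  Y(R18) = 0.7042 S between n2,n4
  Y(R19) = 0.0002513 S between n0,n1
  Iext: injects 0.007 A into n1 (from n2)
Assemble and solve the 6×6 MNA system:
  V(n1)=0.01790  V(n2)=-0.0001384  V(n3)=0.01300  V(n4)=0.002429  V(n5)=0.01221  V(n6)=0.01215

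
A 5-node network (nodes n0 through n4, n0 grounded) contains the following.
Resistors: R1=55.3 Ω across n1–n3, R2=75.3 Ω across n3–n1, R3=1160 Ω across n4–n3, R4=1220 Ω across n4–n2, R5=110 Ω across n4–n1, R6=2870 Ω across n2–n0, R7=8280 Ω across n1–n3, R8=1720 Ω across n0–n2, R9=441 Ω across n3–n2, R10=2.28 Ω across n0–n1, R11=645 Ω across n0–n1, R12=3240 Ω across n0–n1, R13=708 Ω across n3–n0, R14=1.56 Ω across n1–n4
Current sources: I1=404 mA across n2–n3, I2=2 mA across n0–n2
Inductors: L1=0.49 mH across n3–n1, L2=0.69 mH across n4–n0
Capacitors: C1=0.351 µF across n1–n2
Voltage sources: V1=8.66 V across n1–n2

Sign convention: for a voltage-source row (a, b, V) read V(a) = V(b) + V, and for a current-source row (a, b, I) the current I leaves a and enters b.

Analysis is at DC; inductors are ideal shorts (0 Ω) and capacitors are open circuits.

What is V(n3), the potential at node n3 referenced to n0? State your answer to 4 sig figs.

Apply KCL at each of the 4 non-ground nodes and solve the resulting linear system.
Node n1: branches {R1, R2, R5, L1, R7, R10, R11, R12, R14, C1, V1} → V_1 = 0.01567
Node n2: branches {R4, I1, I2, R6, R8, R9, C1, V1} → V_2 = -8.644
Node n3: branches {R1, R2, R3, I1, L1, R7, R9, R13} → V_3 = 0.01567
Node n4: branches {R3, R4, R5, L2, R14} → V_4 = 0.000
Source currents: i(L1)=0.3843, i(L2)=0.003114, i(V1)=0.3672

0.01567 V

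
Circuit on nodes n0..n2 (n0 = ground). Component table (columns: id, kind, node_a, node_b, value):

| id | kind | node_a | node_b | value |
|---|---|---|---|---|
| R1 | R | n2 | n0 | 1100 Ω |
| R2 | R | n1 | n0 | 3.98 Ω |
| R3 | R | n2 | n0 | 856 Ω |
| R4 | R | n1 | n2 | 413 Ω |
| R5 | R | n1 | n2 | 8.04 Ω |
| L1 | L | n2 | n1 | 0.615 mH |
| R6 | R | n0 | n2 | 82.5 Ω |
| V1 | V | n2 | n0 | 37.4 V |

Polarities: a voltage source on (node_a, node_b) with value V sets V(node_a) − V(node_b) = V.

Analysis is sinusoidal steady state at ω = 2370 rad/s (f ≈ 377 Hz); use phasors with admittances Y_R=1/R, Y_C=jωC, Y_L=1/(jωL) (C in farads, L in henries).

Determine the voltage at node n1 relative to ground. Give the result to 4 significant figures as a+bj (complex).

Apply KCL at each of the 2 non-ground nodes and solve the resulting linear system.
Node n1: branches {R2, R4, R5, L1} → V_1 = 31.61-10.51j
Node n2: branches {R1, R3, R4, R5, L1, R6, V1} → V_2 = 37.40+0.000j
Source currents: i(V1)=-8.473+2.640j

31.61-10.51j V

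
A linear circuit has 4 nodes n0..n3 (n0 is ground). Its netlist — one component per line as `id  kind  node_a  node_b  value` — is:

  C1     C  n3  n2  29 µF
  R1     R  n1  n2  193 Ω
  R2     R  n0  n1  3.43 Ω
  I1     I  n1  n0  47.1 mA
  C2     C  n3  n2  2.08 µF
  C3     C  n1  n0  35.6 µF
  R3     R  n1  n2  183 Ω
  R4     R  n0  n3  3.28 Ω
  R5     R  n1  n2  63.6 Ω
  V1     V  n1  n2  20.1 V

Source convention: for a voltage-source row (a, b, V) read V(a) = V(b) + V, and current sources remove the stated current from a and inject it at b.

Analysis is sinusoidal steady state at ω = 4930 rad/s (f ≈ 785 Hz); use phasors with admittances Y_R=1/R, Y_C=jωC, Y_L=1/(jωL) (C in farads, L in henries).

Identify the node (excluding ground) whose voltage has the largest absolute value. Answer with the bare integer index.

2

Apply KCL at each of the 3 non-ground nodes and solve the resulting linear system.
Node n1: branches {R1, R2, I1, C3, R3, R5, V1} → V_1 = 5.400+2.409j
Node n2: branches {C1, R1, C2, R3, R5, V1} → V_2 = -14.70+2.409j
Node n3: branches {C1, C2, R4} → V_3 = -3.931-5.412j
Source currents: i(V1)=-1.729-1.650j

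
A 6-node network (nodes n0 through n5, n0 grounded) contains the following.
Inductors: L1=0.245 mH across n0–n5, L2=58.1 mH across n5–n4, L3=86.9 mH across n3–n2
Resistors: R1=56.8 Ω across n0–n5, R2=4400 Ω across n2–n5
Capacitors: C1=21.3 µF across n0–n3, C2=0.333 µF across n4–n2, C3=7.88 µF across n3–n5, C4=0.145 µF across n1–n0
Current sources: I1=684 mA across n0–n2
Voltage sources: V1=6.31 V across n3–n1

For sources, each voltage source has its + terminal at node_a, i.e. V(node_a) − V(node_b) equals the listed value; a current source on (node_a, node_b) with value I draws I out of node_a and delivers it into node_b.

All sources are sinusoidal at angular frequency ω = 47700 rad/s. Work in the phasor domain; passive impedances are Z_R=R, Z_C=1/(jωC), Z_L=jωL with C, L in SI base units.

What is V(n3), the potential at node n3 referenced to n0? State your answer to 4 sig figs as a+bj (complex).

0.1423-0.8781j V

Element admittances at ω=47700 rad/s:
  Y(L1) = 0.000-0.08557j S between n0,n5
  Y(R1) = 0.01761+0.000j S between n0,n5
  Y(C1) = 0.000+1.016j S between n0,n3
  Y(L2) = 0.000-0.0003608j S between n5,n4
  Y(C2) = 0.000+0.01588j S between n4,n2
  Y(L3) = 0.000-0.0002412j S between n3,n2
  Y(C3) = 0.000+0.3759j S between n3,n5
  Y(C4) = 0.000+0.006916j S between n1,n0
  Y(R2) = 0.0002273+0.000j S between n2,n5
  I1: injects 0.684 A into n2 (from n0)
  V1: constraint V(n3)−V(n1) = 6.31
Assemble and solve the 6×6 MNA system:
  V(n1)=-6.168-0.8781j  V(n2)=367.1+982.1j  V(n3)=0.1423-0.8781j  V(n4)=375.6+1005j  V(n5)=0.6491-2.637j
  i(V1)=0.006073-0.04266j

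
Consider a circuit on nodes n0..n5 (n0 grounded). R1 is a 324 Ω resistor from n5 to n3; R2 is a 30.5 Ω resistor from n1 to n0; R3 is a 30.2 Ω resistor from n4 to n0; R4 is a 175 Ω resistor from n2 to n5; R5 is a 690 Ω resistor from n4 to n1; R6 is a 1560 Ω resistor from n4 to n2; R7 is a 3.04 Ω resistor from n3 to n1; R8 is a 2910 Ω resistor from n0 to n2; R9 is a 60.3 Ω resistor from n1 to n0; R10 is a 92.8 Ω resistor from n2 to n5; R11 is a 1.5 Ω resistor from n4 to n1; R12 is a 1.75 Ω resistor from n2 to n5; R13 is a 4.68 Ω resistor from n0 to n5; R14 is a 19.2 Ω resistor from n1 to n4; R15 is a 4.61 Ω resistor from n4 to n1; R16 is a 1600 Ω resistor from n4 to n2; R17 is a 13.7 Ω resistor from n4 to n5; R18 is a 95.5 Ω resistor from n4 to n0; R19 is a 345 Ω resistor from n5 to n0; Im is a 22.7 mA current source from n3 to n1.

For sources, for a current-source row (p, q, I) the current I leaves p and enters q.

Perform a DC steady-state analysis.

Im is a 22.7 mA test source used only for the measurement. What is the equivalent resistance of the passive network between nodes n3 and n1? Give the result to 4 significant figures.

R_eq = 3.012 Ω

MNA unknowns: 5 node voltages V₁..V_5
R1: Y=0.003086 on G[5,3]
R2: Y=0.03279 on G[1,0]
R3: Y=0.03311 on G[4,0]
R4: Y=0.005714 on G[2,5]
R5: Y=0.001449 on G[4,1]
R6: Y=0.0006410 on G[4,2]
R7: Y=0.3289 on G[3,1]
R8: Y=0.0003436 on G[0,2]
R9: Y=0.01658 on G[1,0]
R10: Y=0.01078 on G[2,5]
R11: Y=0.6667 on G[4,1]
R12: Y=0.5714 on G[2,5]
R13: Y=0.2137 on G[0,5]
R14: Y=0.05208 on G[1,4]
R15: Y=0.2169 on G[4,1]
R16: Y=0.0006250 on G[4,2]
R17: Y=0.07299 on G[4,5]
R18: Y=0.01047 on G[4,0]
R19: Y=0.002899 on G[5,0]
Im: z[3]−=0.0227, z[1]+=0.0227
solve → V1=0.001142, V2=-0.0004540, V3=-0.06724, V4=0.0009824, V5=-0.0004574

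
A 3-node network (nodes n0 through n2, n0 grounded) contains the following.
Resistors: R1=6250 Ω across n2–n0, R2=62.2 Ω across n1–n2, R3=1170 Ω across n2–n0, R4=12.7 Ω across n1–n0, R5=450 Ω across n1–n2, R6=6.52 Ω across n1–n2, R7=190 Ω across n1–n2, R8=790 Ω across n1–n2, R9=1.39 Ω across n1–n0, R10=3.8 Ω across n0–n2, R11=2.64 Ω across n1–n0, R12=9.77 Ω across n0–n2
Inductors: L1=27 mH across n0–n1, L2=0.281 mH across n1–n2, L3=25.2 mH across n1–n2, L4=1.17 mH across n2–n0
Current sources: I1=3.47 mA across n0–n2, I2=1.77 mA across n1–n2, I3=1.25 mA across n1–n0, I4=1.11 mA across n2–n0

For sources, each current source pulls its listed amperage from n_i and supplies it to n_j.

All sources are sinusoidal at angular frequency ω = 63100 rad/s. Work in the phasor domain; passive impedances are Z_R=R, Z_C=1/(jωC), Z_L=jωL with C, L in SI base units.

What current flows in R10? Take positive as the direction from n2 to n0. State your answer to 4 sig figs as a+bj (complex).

Apply KCL at each of the 2 non-ground nodes and solve the resulting linear system.
Node n1: branches {L1, L2, L3, R2, R4, R5, R6, R7, R8, R9, R11, I2, I3} → V_1 = -0.001255-0.0002215j
Node n2: branches {R1, L2, L3, R2, I1, R3, R5, R6, R7, L4, R8, R10, I2, R12, I4} → V_2 = 0.007023+0.0009687j

0.001848+0.0002549j A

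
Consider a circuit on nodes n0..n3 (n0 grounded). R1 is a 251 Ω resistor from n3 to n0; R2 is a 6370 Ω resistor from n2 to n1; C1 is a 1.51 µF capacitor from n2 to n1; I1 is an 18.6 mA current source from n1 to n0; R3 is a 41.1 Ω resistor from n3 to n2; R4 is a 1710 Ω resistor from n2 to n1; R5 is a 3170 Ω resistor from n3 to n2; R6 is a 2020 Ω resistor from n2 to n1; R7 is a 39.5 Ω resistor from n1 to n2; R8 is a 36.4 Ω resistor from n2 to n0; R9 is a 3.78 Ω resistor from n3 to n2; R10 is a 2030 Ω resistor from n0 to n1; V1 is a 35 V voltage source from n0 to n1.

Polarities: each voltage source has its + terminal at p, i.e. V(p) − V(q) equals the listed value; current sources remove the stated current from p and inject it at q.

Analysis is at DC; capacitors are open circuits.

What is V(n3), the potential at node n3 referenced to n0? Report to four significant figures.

Element admittances at DC:
  Y(R1) = 0.003984 S between n3,n0
  Y(R2) = 0.0001570 S between n2,n1
  Y(C1) = 0.000 S between n2,n1
  I1: injects 0.0186 A into n0 (from n1)
  Y(R3) = 0.02433 S between n3,n2
  Y(R4) = 0.0005848 S between n2,n1
  Y(R5) = 0.0003155 S between n3,n2
  Y(R6) = 0.0004950 S between n2,n1
  Y(R7) = 0.02532 S between n1,n2
  Y(R8) = 0.02747 S between n2,n0
  Y(R9) = 0.2646 S between n3,n2
  Y(R10) = 0.0004926 S between n0,n1
  V1: constraint V(n0)−V(n1) = 35
Assemble and solve the 4×4 MNA system:
  V(n1)=-35.00  V(n2)=-16.04  V(n3)=-15.82
  i(V1)=-0.5022

-15.82 V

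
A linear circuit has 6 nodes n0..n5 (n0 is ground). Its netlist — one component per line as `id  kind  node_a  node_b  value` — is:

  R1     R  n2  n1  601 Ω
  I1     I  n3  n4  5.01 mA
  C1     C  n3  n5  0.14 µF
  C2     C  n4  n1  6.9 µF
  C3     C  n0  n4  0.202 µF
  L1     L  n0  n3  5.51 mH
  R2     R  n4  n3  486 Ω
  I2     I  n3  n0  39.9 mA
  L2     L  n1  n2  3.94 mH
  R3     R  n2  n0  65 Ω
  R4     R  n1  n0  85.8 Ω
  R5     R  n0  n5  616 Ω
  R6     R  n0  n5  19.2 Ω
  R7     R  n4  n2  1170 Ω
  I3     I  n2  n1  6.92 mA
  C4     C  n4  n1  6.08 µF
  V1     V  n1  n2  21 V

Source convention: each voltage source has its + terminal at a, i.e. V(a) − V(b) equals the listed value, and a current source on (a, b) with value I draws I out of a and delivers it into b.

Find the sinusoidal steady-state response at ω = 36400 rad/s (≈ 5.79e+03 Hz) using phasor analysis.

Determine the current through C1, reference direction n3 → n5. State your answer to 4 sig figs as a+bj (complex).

0.004154-0.05024j A

Element admittances at ω=36400 rad/s:
  Y(R1) = 0.001664+0.000j S between n2,n1
  I1: injects 0.00501 A into n4 (from n3)
  Y(C1) = 0.000+0.005096j S between n3,n5
  Y(C2) = 0.000+0.2512j S between n4,n1
  Y(C3) = 0.000+0.007353j S between n0,n4
  Y(L1) = 0.000-0.004986j S between n0,n3
  Y(R2) = 0.002058+0.000j S between n4,n3
  I2: injects 0.0399 A into n0 (from n3)
  Y(L2) = 0.000-0.006973j S between n1,n2
  Y(R3) = 0.01538+0.000j S between n2,n0
  Y(R4) = 0.01166+0.000j S between n1,n0
  Y(R5) = 0.001623+0.000j S between n0,n5
  Y(R6) = 0.05208+0.000j S between n0,n5
  Y(R7) = 0.0008547+0.000j S between n4,n2
  I3: injects 0.00692 A into n1 (from n2)
  Y(C4) = 0.000+0.2213j S between n4,n1
  V1: constraint V(n1)−V(n2) = 21
Assemble and solve the 6×6 MNA system:
  V(n1)=9.971-2.616j  V(n2)=-11.03-2.616j  V(n3)=-9.782-1.751j  V(n4)=9.821-2.465j  V(n5)=0.07735-0.9355j
  i(V1)=-0.2155+0.1060j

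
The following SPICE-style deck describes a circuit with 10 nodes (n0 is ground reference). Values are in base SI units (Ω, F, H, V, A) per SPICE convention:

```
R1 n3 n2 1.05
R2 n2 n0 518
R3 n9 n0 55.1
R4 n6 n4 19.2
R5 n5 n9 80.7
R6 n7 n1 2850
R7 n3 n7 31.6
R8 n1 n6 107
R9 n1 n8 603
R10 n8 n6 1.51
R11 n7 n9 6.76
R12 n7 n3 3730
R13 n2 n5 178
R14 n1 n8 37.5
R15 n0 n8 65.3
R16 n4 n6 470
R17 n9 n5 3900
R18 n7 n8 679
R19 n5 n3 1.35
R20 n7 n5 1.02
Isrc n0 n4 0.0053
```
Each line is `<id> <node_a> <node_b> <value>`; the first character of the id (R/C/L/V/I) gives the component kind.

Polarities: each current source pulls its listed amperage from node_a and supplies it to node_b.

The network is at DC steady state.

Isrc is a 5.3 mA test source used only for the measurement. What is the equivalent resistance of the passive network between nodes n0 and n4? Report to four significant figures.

R_eq = 78.86 Ω

MNA unknowns: 9 node voltages V₁..V_9
R1: Y=0.9524 on G[3,2]
R2: Y=0.001931 on G[2,0]
R3: Y=0.01815 on G[9,0]
R4: Y=0.05208 on G[6,4]
R5: Y=0.01239 on G[5,9]
R6: Y=0.0003509 on G[7,1]
R7: Y=0.03165 on G[3,7]
R8: Y=0.009346 on G[1,6]
R9: Y=0.001658 on G[1,8]
R10: Y=0.6623 on G[8,6]
R11: Y=0.1479 on G[7,9]
R12: Y=0.0002681 on G[7,3]
R13: Y=0.005618 on G[2,5]
R14: Y=0.02667 on G[1,8]
R15: Y=0.01531 on G[0,8]
R16: Y=0.002128 on G[4,6]
R17: Y=0.0002564 on G[9,5]
R18: Y=0.001473 on G[7,8]
R19: Y=0.7407 on G[5,3]
R20: Y=0.9804 on G[7,5]
Isrc: z[0]−=0.0053, z[4]+=0.0053
solve → V1=0.3116, V2=0.02820, V3=0.02825, V4=0.4179, V5=0.02832, V6=0.3202, V7=0.02840, V8=0.3123, V9=0.02551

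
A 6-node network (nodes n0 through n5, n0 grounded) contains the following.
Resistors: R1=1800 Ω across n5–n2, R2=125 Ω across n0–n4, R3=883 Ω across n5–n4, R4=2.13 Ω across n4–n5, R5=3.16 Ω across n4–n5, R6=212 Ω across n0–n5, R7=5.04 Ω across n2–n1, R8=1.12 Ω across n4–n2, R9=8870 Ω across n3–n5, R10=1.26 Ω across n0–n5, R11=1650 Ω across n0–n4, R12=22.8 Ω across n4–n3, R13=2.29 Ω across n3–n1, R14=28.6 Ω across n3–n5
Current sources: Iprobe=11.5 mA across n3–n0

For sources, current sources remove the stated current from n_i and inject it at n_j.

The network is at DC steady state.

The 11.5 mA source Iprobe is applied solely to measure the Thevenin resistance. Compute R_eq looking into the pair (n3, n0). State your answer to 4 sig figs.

MNA unknowns: 5 node voltages V₁..V_5
R1: Y=0.0005556 on G[5,2]
R2: Y=0.008000 on G[0,4]
R3: Y=0.001133 on G[5,4]
R4: Y=0.4695 on G[4,5]
R5: Y=0.3165 on G[4,5]
R6: Y=0.004717 on G[0,5]
R7: Y=0.1984 on G[2,1]
R8: Y=0.8929 on G[4,2]
R9: Y=0.0001127 on G[3,5]
R10: Y=0.7937 on G[0,5]
R11: Y=0.0006061 on G[0,4]
R12: Y=0.04386 on G[4,3]
R13: Y=0.4367 on G[3,1]
R14: Y=0.03497 on G[3,5]
Iprobe: z[3]−=0.0115, z[0]+=0.0115
solve → V1=-0.06646, V2=-0.03289, V3=-0.08171, V4=-0.02544, V5=-0.01413

R_eq = 7.105 Ω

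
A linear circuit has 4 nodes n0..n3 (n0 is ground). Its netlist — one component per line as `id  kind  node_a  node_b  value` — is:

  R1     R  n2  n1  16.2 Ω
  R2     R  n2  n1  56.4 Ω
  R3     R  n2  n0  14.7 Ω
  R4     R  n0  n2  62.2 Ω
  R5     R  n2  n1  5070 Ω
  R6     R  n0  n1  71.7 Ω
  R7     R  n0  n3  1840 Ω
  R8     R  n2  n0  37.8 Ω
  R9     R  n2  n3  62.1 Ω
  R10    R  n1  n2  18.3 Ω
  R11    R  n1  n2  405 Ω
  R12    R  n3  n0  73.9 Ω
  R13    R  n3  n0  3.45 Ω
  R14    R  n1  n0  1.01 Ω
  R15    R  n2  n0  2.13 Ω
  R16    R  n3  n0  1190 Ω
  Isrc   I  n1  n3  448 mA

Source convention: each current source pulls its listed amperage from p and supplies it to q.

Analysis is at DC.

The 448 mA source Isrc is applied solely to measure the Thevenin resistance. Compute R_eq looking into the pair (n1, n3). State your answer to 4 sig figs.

R_eq = 4.000 Ω

MNA unknowns: 3 node voltages V₁..V_3
R1: Y=0.06173 on G[2,1]
R2: Y=0.01773 on G[2,1]
R3: Y=0.06803 on G[2,0]
R4: Y=0.01608 on G[0,2]
R5: Y=0.0001972 on G[2,1]
R6: Y=0.01395 on G[0,1]
R7: Y=0.0005435 on G[0,3]
R8: Y=0.02646 on G[2,0]
R9: Y=0.01610 on G[2,3]
R10: Y=0.05464 on G[1,2]
R11: Y=0.002469 on G[1,2]
R12: Y=0.01353 on G[3,0]
R13: Y=0.2899 on G[3,0]
R14: Y=0.9901 on G[1,0]
R15: Y=0.4695 on G[2,0]
R16: Y=0.0008403 on G[3,0]
Isrc: z[1]−=0.448, z[3]+=0.448
solve → V1=-0.3979, V2=-0.04363, V3=1.394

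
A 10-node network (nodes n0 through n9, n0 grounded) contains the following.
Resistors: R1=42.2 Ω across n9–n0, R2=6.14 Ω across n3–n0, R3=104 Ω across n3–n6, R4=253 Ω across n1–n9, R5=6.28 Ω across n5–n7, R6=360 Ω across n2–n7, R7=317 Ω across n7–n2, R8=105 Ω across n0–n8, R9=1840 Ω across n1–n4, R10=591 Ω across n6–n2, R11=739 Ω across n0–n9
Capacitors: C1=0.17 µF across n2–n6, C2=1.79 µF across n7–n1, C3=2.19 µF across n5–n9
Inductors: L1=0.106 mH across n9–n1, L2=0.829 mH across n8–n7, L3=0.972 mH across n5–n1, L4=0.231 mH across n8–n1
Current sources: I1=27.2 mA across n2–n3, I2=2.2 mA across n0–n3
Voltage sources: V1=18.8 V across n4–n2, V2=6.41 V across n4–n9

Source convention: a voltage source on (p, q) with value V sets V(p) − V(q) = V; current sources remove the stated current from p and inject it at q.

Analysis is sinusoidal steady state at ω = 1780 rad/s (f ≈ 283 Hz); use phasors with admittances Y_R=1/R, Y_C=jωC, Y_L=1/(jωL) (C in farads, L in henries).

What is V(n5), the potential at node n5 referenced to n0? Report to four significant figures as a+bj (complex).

Element admittances at ω=1780 rad/s:
  Y(R1) = 0.02370+0.000j S between n9,n0
  Y(C1) = 0.000+0.0003026j S between n2,n6
  Y(L1) = 0.000-5.300j S between n9,n1
  Y(R2) = 0.1629+0.000j S between n3,n0
  Y(R3) = 0.009615+0.000j S between n3,n6
  Y(R4) = 0.003953+0.000j S between n1,n9
  Y(R5) = 0.1592+0.000j S between n5,n7
  Y(L2) = 0.000-0.6777j S between n8,n7
  Y(R6) = 0.002778+0.000j S between n2,n7
  Y(C2) = 0.000+0.003186j S between n7,n1
  I1: injects 0.0272 A into n3 (from n2)
  Y(R7) = 0.003155+0.000j S between n7,n2
  Y(L3) = 0.000-0.5780j S between n5,n1
  Y(R8) = 0.009524+0.000j S between n0,n8
  Y(C3) = 0.000+0.003898j S between n5,n9
  Y(R9) = 0.0005435+0.000j S between n1,n4
  I2: injects 0.0022 A into n3 (from n0)
  Y(R10) = 0.001692+0.000j S between n6,n2
  Y(L4) = 0.000-2.432j S between n8,n1
  Y(R11) = 0.001353+0.000j S between n0,n9
  V1: constraint V(n4)−V(n2) = 18.8
  V2: constraint V(n4)−V(n9) = 6.41
Assemble and solve the 11×11 MNA system:
  V(n1)=-0.2531+0.07384j  V(n2)=-12.64+0.08657j  V(n3)=0.06763-0.01615j  V(n4)=6.157+0.08657j  V(n5)=-0.2246+0.05687j  V(n6)=-1.844-0.2898j  V(n7)=-0.2854-0.04589j  V(n8)=-0.2600+0.04854j  V(n9)=-0.2530+0.08657j
  i(V1)=-0.06450-0.001845j  i(V2)=0.06101+0.001838j

-0.2246+0.05687j V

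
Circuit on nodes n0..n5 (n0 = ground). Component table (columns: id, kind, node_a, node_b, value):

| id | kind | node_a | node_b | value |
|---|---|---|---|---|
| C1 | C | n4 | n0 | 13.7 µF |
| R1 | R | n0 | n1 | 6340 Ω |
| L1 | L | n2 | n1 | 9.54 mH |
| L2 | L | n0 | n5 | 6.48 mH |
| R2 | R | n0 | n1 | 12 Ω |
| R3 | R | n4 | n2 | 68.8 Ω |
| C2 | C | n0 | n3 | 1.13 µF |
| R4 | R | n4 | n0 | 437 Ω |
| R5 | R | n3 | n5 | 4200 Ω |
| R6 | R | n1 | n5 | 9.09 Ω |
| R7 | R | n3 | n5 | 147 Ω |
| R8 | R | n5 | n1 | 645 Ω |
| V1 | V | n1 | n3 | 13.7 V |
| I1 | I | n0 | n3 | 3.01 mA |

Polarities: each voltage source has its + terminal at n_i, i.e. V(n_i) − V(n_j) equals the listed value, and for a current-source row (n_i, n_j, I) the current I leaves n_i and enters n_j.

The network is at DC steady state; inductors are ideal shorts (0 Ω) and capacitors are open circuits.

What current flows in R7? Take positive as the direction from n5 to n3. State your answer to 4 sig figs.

Apply KCL at each of the 5 non-ground nodes and solve the resulting linear system.
Node n1: branches {R1, L1, R2, R6, R8, V1} → V_1 = 0.4874
Node n2: branches {L1, R3} → V_2 = 0.4874
Node n3: branches {C2, R5, R7, V1, I1} → V_3 = -13.21
Node n4: branches {C1, R3, R4} → V_4 = 0.4211
Node n5: branches {L2, R5, R6, R7, R8} → V_5 = 0.000
Source currents: i(L1)=-0.0009637, i(L2)=0.03865, i(V1)=-0.09604

0.08988 A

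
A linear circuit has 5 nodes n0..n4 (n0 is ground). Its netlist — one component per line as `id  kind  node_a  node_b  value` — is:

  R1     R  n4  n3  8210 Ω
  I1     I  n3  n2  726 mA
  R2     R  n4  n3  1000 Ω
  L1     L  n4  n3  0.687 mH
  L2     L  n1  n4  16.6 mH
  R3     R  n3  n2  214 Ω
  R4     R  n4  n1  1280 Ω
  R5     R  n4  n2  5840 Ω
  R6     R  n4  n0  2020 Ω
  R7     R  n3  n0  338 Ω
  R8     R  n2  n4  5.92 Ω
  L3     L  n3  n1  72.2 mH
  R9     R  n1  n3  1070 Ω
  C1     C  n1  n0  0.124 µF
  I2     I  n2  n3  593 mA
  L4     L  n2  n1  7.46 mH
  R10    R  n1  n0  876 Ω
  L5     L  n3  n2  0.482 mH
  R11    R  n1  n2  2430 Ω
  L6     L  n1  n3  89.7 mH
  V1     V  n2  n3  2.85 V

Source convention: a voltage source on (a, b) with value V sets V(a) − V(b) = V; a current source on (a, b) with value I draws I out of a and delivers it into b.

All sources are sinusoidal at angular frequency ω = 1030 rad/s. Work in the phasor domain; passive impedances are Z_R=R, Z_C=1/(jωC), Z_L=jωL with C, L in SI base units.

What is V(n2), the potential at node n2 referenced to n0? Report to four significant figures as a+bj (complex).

Apply KCL at each of the 4 non-ground nodes and solve the resulting linear system.
Node n1: branches {L2, R4, L3, R9, C1, L4, R10, R11, L6} → V_1 = 1.320-0.01940j
Node n2: branches {I1, R3, R5, R8, I2, L4, L5, R11, V1} → V_2 = 2.398-0.08808j
Node n3: branches {R1, I1, R2, L1, R3, R7, L3, R9, I2, L5, L6, V1} → V_3 = -0.4523-0.08808j
Node n4: branches {R1, R2, L1, L2, R4, R5, R6, R8} → V_4 = -0.3448+0.2307j
Source currents: i(V1)=-0.3356+5.935j

2.398-0.08808j V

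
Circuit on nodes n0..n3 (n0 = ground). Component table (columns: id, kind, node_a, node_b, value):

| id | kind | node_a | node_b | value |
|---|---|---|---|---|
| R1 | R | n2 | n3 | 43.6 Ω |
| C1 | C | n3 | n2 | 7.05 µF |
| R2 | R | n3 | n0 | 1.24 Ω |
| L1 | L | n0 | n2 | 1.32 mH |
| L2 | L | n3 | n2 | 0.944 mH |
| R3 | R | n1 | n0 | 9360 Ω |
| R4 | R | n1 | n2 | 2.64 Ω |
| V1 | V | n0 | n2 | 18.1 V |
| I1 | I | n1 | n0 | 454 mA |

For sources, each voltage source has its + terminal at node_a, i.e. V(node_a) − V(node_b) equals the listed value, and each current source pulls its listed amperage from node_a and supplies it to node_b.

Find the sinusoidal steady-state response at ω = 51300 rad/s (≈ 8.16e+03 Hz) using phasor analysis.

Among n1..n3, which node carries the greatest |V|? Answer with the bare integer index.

1

MNA unknowns: 3 node voltages V₁..V_3 plus 1 source current (V1)
R1: Y=0.02294+0.000j on G[2,3]
C1: Y=0.000+0.3617j on G[3,2]
R2: Y=0.8065+0.000j on G[3,0]
L1: Y=0.000-0.01477j on G[0,2]
L2: Y=0.000-0.02065j on G[3,2]
R3: Y=0.0001068+0.000j on G[1,0]
R4: Y=0.3788+0.000j on G[1,2]
V1: row V0−V2=18.1, i_V1 at 0,2
I1: z[1]−=0.454, z[0]+=0.454
solve → V1=-19.29+0.000j, V2=-18.10+0.000j, V3=-3.046-6.190j
aux → i_V1=-2.004-4.725j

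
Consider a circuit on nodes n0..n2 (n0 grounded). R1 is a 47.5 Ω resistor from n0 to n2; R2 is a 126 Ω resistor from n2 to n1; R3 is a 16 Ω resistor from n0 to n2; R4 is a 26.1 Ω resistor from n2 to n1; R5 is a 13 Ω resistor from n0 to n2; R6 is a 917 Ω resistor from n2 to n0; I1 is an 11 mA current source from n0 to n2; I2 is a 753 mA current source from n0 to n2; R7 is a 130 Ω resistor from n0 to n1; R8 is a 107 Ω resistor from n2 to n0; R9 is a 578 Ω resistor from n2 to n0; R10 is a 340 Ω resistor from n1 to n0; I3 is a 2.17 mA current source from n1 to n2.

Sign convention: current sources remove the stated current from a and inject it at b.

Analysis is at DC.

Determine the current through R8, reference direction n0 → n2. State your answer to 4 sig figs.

Apply KCL at each of the 2 non-ground nodes and solve the resulting linear system.
Node n1: branches {R2, R4, R7, R10, I3} → V_1 = 3.390
Node n2: branches {R1, R2, R3, R4, R5, R6, I1, I2, R8, R9, I3} → V_2 = 4.217

-0.03941 A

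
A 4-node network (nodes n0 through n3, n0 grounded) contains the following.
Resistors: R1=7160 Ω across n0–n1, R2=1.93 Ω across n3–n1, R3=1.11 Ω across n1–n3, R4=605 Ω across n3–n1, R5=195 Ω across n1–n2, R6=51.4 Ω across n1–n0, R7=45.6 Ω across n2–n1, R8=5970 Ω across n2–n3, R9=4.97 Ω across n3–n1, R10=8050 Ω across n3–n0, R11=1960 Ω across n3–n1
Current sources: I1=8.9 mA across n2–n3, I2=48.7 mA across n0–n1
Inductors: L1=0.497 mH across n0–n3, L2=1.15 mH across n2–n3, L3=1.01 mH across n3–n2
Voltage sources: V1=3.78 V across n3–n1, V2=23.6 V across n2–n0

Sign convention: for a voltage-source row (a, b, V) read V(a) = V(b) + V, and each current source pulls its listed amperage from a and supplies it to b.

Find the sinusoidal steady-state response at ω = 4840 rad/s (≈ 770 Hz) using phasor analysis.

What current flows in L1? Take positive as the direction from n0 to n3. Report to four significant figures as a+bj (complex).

-0.1783+4.723j A

MNA unknowns: 3 node voltages V₁..V_3 plus 2 source currents (V1, V2)
R1: Y=0.0001397+0.000j on G[0,1]
R2: Y=0.5181+0.000j on G[3,1]
I1: z[2]−=0.0089, z[3]+=0.0089
R3: Y=0.9009+0.000j on G[1,3]
R4: Y=0.001653+0.000j on G[3,1]
R5: Y=0.005128+0.000j on G[1,2]
R6: Y=0.01946+0.000j on G[1,0]
I2: z[0]−=0.0487, z[1]+=0.0487
L1: Y=0.000-0.4157j on G[0,3]
R7: Y=0.02193+0.000j on G[2,1]
R8: Y=0.0001675+0.000j on G[2,3]
R9: Y=0.2012+0.000j on G[3,1]
L2: Y=0.000-0.1797j on G[2,3]
R10: Y=0.0001242+0.000j on G[3,0]
L3: Y=0.000-0.2046j on G[3,2]
R11: Y=0.0005102+0.000j on G[3,1]
V1: row V3−V1=3.78, i_V1 at 3,1
V2: row V2−V0=23.6, i_V2 at 2,0
solve → V1=7.581+0.4290j, V2=23.60+0.000j, V3=11.36+0.4290j
aux → i_V1=-6.466+0.02001j, i_V2=-0.2796+4.714j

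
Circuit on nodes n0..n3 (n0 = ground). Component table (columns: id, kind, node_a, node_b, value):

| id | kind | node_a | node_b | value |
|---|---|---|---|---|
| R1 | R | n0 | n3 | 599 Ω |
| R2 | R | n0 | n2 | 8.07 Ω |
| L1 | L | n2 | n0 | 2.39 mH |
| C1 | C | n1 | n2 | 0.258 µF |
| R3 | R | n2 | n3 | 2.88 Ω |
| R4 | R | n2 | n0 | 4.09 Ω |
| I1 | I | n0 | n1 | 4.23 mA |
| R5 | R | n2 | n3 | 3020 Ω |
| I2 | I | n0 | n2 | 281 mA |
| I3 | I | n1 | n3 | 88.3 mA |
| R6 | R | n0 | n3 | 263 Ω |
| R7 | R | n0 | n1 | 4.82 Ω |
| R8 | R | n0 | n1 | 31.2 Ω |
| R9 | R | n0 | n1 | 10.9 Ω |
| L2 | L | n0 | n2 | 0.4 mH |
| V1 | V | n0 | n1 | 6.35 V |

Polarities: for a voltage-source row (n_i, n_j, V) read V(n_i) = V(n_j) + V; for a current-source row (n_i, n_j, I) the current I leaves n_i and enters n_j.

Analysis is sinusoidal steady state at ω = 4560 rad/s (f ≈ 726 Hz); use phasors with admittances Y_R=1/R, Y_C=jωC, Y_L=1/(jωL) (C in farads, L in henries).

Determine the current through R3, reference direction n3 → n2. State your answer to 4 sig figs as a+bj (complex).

0.08545-0.002282j A

Element admittances at ω=4560 rad/s:
  Y(R1) = 0.001669+0.000j S between n0,n3
  Y(R2) = 0.1239+0.000j S between n0,n2
  Y(L1) = 0.000-0.09176j S between n2,n0
  Y(C1) = 0.000+0.001176j S between n1,n2
  Y(R3) = 0.3472+0.000j S between n2,n3
  Y(R4) = 0.2445+0.000j S between n2,n0
  I1: injects 0.00423 A into n1 (from n0)
  Y(R5) = 0.0003311+0.000j S between n2,n3
  I2: injects 0.281 A into n2 (from n0)
  I3: injects 0.0883 A into n3 (from n1)
  Y(R6) = 0.003802+0.000j S between n0,n3
  Y(R7) = 0.2075+0.000j S between n0,n1
  Y(R8) = 0.03205+0.000j S between n0,n1
  Y(R9) = 0.09174+0.000j S between n0,n1
  Y(L2) = 0.000-0.5482j S between n0,n2
  V1: constraint V(n0)−V(n1) = 6.35
Assemble and solve the 4×4 MNA system:
  V(n1)=-6.350+0.000j  V(n2)=0.2598+0.4240j  V(n3)=0.5059+0.4174j
  i(V1)=-2.019-0.007776j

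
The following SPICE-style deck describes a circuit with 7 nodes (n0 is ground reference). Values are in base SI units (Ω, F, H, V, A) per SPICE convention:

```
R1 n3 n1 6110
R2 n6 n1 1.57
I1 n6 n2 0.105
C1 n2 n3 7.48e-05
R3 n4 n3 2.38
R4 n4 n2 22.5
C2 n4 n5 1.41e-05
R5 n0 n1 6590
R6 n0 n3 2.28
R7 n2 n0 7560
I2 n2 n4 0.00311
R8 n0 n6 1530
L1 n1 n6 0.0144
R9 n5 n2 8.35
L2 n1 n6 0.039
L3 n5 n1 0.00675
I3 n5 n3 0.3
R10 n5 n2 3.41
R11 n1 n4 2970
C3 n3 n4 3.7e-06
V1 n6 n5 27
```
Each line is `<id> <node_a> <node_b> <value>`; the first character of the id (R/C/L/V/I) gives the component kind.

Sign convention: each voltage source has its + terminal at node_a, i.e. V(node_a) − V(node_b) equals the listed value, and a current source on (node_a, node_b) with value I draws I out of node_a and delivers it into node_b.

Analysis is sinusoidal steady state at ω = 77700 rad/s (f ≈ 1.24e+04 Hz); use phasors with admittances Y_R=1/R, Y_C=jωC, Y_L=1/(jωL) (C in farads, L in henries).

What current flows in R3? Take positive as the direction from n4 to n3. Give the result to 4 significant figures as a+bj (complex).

-0.1762+0.02238j A

Element admittances at ω=77700 rad/s:
  Y(R1) = 0.0001637+0.000j S between n3,n1
  Y(R2) = 0.6369+0.000j S between n6,n1
  I1: injects 0.105 A into n2 (from n6)
  Y(C1) = 0.000+5.812j S between n2,n3
  Y(R3) = 0.4202+0.000j S between n4,n3
  Y(R4) = 0.04444+0.000j S between n4,n2
  Y(C2) = 0.000+1.096j S between n4,n5
  Y(R5) = 0.0001517+0.000j S between n0,n1
  Y(R6) = 0.4386+0.000j S between n0,n3
  Y(R7) = 0.0001323+0.000j S between n2,n0
  I2: injects 0.00311 A into n4 (from n2)
  Y(R8) = 0.0006536+0.000j S between n0,n6
  Y(L1) = 0.000-0.0008938j S between n1,n6
  Y(R9) = 0.1198+0.000j S between n5,n2
  Y(L2) = 0.000-0.0003300j S between n1,n6
  Y(L3) = 0.000-0.001907j S between n5,n1
  I3: injects 0.3 A into n3 (from n5)
  Y(R10) = 0.2933+0.000j S between n5,n2
  Y(R11) = 0.0003367+0.000j S between n1,n4
  Y(C3) = 0.000+0.2875j S between n3,n4
  V1: constraint V(n6)−V(n5) = 27
Assemble and solve the 7×7 MNA system:
  V(n1)=26.42+0.3367j  V(n2)=-0.03170+0.02258j  V(n3)=-0.04854-0.0005053j  V(n4)=-0.4678+0.05276j  V(n5)=-0.5563+0.2563j  V(n6)=26.44+0.2563j
  i(V1)=-0.1398+0.05106j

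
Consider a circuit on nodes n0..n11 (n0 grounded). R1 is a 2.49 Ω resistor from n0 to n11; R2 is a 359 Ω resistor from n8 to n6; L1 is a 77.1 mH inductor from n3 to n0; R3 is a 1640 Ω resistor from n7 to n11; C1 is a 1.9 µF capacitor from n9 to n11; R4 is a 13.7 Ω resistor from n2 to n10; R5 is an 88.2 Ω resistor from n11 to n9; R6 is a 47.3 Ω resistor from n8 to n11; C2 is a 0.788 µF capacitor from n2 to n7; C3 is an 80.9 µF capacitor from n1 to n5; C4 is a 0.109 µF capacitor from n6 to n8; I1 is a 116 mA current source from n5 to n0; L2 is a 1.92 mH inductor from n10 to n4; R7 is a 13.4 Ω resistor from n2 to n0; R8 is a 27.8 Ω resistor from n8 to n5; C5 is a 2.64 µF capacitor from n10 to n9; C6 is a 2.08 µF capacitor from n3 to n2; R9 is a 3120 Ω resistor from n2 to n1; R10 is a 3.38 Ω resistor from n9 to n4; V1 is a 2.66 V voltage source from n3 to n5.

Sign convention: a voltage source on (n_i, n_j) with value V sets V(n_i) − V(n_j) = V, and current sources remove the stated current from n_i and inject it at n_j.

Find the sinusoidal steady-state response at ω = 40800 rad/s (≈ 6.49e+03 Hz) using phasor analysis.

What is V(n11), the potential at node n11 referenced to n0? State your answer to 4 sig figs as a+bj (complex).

-0.1493-0.01153j V

Apply KCL at each of the 11 non-ground nodes and solve the resulting linear system.
Node n1: branches {C3, R9} → V_1 = -3.561+0.8822j
Node n2: branches {R4, C2, R7, C6, R9} → V_2 = -0.7544+0.05822j
Node n3: branches {L1, C6, V1} → V_3 = -0.9012+0.8825j
Node n4: branches {L2, R10} → V_4 = -0.3788+0.1448j
Node n5: branches {C3, I1, R8, V1} → V_5 = -3.561+0.8825j
Node n6: branches {R2, C4} → V_6 = -2.298+0.5515j
Node n7: branches {R3, C2} → V_7 = -0.7555+0.04672j
Node n8: branches {R2, R6, C4, R8} → V_8 = -2.298+0.5515j
Node n9: branches {C1, R5, C5, R10} → V_9 = -0.3848+0.1369j
Node n10: branches {R4, L2, C5} → V_10 = -0.5602+0.2852j
Node n11: branches {R1, R3, C1, R5, R6} → V_11 = -0.1493-0.01153j
Source currents: i(V1)=0.06967+0.01217j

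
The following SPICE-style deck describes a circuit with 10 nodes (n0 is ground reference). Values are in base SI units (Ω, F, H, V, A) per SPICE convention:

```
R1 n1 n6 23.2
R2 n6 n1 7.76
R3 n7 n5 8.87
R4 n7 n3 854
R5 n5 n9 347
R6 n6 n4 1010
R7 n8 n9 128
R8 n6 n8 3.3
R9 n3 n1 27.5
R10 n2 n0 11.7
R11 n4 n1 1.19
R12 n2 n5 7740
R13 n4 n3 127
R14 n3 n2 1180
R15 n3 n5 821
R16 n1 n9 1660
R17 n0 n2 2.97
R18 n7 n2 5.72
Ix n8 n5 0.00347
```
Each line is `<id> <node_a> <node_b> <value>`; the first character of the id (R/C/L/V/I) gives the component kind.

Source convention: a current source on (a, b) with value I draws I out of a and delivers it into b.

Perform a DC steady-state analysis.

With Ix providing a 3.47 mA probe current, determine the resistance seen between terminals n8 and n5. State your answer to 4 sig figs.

Element admittances at DC:
  Y(R1) = 0.04310 S between n1,n6
  Y(R2) = 0.1289 S between n6,n1
  Y(R3) = 0.1127 S between n7,n5
  Y(R4) = 0.001171 S between n7,n3
  Y(R5) = 0.002882 S between n5,n9
  Y(R6) = 0.0009901 S between n6,n4
  Y(R7) = 0.007812 S between n8,n9
  Y(R8) = 0.3030 S between n6,n8
  Y(R9) = 0.03636 S between n3,n1
  Y(R10) = 0.08547 S between n2,n0
  Y(R11) = 0.8403 S between n4,n1
  Y(R12) = 0.0001292 S between n2,n5
  Y(R13) = 0.007874 S between n4,n3
  Y(R14) = 0.0008475 S between n3,n2
  Y(R15) = 0.001218 S between n3,n5
  Y(R16) = 0.0006024 S between n1,n9
  Y(R17) = 0.3367 S between n0,n2
  Y(R18) = 0.1748 S between n7,n2
  Ix: injects 0.00347 A into n5 (from n8)
Assemble and solve the 9×9 MNA system:
  V(n1)=-0.6554  V(n2)=0.000  V(n3)=-0.6102  V(n4)=-0.6550  V(n5)=0.01389  V(n6)=-0.6675  V(n7)=0.002948  V(n8)=-0.6744  V(n9)=-0.4978

R_eq = 198.4 Ω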